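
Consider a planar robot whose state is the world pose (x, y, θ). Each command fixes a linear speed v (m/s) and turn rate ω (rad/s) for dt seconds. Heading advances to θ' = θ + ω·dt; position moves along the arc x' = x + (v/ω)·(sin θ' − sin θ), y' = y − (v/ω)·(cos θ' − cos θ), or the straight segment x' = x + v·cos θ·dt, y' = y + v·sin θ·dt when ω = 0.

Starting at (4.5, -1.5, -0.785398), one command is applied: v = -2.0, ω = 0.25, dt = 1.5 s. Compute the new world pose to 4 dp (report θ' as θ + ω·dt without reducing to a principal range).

θ' = -0.7854 + 0.25·1.5 = -0.4104
R = v/ω = -2.0/0.25 = -8.0000
x' = 4.5 + -8.0000·(sin -0.4104 − sin -0.7854) = 2.0349
y' = -1.5 − -8.0000·(cos -0.4104 − cos -0.7854) = 0.1788

(2.0349, 0.1788, -0.4104)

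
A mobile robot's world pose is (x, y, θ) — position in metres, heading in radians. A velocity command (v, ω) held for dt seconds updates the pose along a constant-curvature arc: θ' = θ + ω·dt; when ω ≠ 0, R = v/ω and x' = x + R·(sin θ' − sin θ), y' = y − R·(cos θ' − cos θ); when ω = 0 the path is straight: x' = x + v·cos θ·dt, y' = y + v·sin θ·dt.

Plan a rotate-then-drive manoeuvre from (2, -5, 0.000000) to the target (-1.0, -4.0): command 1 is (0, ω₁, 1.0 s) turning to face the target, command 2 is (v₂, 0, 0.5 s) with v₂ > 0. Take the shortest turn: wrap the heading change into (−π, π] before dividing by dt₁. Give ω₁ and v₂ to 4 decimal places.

ω₁ = 2.8198, v₂ = 6.3246

heading to target = atan2(-4−-5, -1−2) = 2.8198
Δθ = wrap(2.8198 − 0.0000) = 2.8198; ω₁ = Δθ/dt₁ = 2.8198
distance = √((-1−2)² + (-4−-5)²) = 3.1623; v₂ = distance/dt₂ = 6.3246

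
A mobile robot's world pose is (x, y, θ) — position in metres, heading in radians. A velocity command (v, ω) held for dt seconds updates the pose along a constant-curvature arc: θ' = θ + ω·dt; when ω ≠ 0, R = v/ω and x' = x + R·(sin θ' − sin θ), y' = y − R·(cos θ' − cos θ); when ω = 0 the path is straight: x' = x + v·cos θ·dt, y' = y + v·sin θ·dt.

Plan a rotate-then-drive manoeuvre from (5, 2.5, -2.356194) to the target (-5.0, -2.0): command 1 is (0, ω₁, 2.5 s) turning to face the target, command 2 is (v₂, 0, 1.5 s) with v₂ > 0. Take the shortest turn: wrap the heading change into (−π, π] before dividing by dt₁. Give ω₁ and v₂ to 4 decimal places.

heading to target = atan2(-2−2.5, -5−5) = -2.7187
Δθ = wrap(-2.7187 − -2.3562) = -0.3625; ω₁ = Δθ/dt₁ = -0.1450
distance = √((-5−5)² + (-2−2.5)²) = 10.9659; v₂ = distance/dt₂ = 7.3106

ω₁ = -0.1450, v₂ = 7.3106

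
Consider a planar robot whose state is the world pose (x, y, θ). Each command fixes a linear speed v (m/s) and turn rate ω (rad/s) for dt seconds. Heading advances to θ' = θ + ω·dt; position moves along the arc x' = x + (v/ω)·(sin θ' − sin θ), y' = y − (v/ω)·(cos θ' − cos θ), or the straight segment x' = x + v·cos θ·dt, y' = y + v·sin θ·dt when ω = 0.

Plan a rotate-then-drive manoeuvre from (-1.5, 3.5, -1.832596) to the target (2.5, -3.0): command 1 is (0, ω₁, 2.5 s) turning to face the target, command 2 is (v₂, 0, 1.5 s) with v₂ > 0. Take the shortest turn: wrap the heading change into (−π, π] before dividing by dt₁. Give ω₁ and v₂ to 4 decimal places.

heading to target = atan2(-3−3.5, 2.5−-1.5) = -1.0191
Δθ = wrap(-1.0191 − -1.8326) = 0.8135; ω₁ = Δθ/dt₁ = 0.3254
distance = √((2.5−-1.5)² + (-3−3.5)²) = 7.6322; v₂ = distance/dt₂ = 5.0881

ω₁ = 0.3254, v₂ = 5.0881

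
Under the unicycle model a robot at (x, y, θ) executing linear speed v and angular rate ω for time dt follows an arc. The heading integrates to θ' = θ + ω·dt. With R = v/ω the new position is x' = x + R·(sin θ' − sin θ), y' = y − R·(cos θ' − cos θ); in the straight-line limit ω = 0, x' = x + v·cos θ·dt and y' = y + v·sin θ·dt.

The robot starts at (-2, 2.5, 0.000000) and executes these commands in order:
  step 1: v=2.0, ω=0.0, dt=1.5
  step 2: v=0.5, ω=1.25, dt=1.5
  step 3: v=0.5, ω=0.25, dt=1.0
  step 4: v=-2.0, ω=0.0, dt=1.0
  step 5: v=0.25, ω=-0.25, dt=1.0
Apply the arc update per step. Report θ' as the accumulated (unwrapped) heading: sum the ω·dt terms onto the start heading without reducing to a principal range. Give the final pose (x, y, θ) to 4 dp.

step 1: θ'=0.0000 (straight) → pose (1.0000, 2.5000, 0.0000)
step 2: θ'=1.8750 (R=0.4000) → pose (1.3816, 3.0198, 1.8750)
step 3: θ'=2.1250 (R=2.0000) → pose (1.1741, 3.4733, 2.1250)
step 4: θ'=2.1250 (straight) → pose (2.2266, 1.7726, 2.1250)
step 5: θ'=1.8750 (R=-1.0000) → pose (2.1229, 1.9994, 1.8750)

(2.1229, 1.9994, 1.8750)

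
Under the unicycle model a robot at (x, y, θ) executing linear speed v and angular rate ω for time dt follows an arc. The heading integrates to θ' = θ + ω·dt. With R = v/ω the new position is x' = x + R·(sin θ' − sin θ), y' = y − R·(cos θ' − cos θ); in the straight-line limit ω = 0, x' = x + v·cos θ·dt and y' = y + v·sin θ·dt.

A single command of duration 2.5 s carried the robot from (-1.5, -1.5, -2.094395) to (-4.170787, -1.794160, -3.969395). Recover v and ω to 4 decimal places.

Δθ = -3.969395 − -2.094395 = -1.875000
ω = Δθ/dt = -1.875000/2.5 = -0.7500
R = Δx/(sin θ' − sin θ) = -1.6667
v = R·ω = -1.6667·-0.7500 = 1.2500

v = 1.2500, ω = -0.7500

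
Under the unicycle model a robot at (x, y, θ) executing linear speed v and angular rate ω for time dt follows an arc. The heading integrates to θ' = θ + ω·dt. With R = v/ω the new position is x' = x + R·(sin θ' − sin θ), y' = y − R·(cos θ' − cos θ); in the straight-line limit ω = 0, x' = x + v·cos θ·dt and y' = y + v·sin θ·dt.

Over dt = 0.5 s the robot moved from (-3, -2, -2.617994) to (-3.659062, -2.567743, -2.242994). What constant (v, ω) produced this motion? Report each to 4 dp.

v = 1.7500, ω = 0.7500

Δθ = -2.242994 − -2.617994 = 0.375000
ω = Δθ/dt = 0.375000/0.5 = 0.7500
R = Δx/(sin θ' − sin θ) = 2.3333
v = R·ω = 2.3333·0.7500 = 1.7500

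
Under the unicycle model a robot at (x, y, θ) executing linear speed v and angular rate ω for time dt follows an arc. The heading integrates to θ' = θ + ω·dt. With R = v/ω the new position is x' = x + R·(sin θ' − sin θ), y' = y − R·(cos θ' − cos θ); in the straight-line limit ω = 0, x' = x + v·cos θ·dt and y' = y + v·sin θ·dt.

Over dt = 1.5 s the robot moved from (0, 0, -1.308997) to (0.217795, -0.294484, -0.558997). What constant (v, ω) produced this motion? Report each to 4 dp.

v = 0.2500, ω = 0.5000

Δθ = -0.558997 − -1.308997 = 0.750000
ω = Δθ/dt = 0.750000/1.5 = 0.5000
R = −Δy/(cos θ' − cos θ) = 0.5000
v = R·ω = 0.5000·0.5000 = 0.2500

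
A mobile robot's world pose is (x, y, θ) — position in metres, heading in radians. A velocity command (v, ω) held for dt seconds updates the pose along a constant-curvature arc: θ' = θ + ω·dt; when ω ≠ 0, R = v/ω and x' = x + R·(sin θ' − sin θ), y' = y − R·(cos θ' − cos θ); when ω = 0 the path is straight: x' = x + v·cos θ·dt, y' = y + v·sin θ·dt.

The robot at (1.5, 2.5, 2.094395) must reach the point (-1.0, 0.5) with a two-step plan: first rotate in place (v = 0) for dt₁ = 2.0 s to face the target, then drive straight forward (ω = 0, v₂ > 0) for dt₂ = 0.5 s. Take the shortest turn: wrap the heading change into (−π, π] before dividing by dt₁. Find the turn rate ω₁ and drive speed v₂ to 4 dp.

ω₁ = 0.8610, v₂ = 6.4031

heading to target = atan2(0.5−2.5, -1−1.5) = -2.4669
Δθ = wrap(-2.4669 − 2.0944) = 1.7219; ω₁ = Δθ/dt₁ = 0.8610
distance = √((-1−1.5)² + (0.5−2.5)²) = 3.2016; v₂ = distance/dt₂ = 6.4031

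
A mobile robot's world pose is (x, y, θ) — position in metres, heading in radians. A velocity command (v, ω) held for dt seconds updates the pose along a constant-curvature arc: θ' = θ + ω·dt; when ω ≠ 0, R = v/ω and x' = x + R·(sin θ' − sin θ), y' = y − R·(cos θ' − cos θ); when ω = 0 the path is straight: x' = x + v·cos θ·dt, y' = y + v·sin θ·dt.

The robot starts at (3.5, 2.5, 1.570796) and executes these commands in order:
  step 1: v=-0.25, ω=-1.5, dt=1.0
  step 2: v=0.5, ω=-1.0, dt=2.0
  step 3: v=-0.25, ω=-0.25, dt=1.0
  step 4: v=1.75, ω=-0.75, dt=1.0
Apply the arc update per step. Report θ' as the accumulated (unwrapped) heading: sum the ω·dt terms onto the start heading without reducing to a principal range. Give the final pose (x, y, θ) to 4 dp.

step 1: θ'=0.0708 (R=0.1667) → pose (3.3451, 2.3338, 0.0708)
step 2: θ'=-1.9292 (R=-0.5000) → pose (3.8487, 1.6596, -1.9292)
step 3: θ'=-2.1792 (R=1.0000) → pose (3.9646, 1.8804, -2.1792)
step 4: θ'=-2.9292 (R=-2.3333) → pose (2.5418, 0.9331, -2.9292)

(2.5418, 0.9331, -2.9292)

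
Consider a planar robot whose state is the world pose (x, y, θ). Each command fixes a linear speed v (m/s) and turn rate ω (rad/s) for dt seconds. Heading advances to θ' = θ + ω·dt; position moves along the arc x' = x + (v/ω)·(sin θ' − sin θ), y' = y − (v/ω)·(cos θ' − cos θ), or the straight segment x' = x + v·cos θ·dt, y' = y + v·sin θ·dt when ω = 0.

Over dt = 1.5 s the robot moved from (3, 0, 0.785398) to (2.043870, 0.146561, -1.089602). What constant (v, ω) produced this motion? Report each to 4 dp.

Δθ = -1.089602 − 0.785398 = -1.875000
ω = Δθ/dt = -1.875000/1.5 = -1.2500
R = Δx/(sin θ' − sin θ) = 0.6000
v = R·ω = 0.6000·-1.2500 = -0.7500

v = -0.7500, ω = -1.2500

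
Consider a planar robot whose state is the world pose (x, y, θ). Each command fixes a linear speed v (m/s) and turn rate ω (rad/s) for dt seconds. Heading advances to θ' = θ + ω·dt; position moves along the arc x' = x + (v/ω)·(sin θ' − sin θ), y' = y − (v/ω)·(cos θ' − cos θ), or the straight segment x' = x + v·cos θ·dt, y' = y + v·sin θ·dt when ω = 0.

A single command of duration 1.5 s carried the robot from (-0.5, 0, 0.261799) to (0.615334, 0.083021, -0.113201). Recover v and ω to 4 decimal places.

v = 0.7500, ω = -0.2500

Δθ = -0.113201 − 0.261799 = -0.375000
ω = Δθ/dt = -0.375000/1.5 = -0.2500
R = Δx/(sin θ' − sin θ) = -3.0000
v = R·ω = -3.0000·-0.2500 = 0.7500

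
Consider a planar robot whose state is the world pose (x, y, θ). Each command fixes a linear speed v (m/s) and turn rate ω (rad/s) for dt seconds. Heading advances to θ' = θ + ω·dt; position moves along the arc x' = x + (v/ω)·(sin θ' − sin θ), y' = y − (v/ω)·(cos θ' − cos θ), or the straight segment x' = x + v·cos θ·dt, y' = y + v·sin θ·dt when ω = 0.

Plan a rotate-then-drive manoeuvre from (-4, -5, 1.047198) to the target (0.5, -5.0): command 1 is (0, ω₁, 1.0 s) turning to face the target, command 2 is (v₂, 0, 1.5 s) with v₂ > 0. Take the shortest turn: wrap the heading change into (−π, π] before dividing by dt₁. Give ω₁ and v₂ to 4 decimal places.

ω₁ = -1.0472, v₂ = 3.0000

heading to target = atan2(-5−-5, 0.5−-4) = 0.0000
Δθ = wrap(0.0000 − 1.0472) = -1.0472; ω₁ = Δθ/dt₁ = -1.0472
distance = √((0.5−-4)² + (-5−-5)²) = 4.5000; v₂ = distance/dt₂ = 3.0000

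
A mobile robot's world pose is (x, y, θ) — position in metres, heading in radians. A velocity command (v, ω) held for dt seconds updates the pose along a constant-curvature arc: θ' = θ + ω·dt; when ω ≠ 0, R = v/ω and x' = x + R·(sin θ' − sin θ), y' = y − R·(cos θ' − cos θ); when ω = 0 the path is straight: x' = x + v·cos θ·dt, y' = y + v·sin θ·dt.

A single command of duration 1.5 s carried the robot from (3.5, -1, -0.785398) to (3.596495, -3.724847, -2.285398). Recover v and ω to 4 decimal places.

Δθ = -2.285398 − -0.785398 = -1.500000
ω = Δθ/dt = -1.500000/1.5 = -1.0000
R = −Δy/(cos θ' − cos θ) = -2.0000
v = R·ω = -2.0000·-1.0000 = 2.0000

v = 2.0000, ω = -1.0000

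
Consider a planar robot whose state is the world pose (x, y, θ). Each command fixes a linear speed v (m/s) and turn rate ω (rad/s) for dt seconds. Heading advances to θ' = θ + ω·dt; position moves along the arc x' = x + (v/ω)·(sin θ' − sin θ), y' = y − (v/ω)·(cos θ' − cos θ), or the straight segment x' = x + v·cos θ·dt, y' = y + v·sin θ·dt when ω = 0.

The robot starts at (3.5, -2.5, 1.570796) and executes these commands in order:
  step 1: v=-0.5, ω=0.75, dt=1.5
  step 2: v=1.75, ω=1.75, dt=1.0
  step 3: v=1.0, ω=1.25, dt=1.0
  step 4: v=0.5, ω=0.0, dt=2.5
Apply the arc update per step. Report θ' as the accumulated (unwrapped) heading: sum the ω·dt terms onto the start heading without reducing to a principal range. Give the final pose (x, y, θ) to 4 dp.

step 1: θ'=2.6958 (R=-0.6667) → pose (3.8792, -3.1015, 2.6958)
step 2: θ'=4.4458 (R=1.0000) → pose (2.4834, -3.7403, 4.4458)
step 3: θ'=5.6958 (R=0.8000) → pose (2.8118, -4.6170, 5.6958)
step 4: θ'=5.6958 (straight) → pose (3.8522, -5.3097, 5.6958)

(3.8522, -5.3097, 5.6958)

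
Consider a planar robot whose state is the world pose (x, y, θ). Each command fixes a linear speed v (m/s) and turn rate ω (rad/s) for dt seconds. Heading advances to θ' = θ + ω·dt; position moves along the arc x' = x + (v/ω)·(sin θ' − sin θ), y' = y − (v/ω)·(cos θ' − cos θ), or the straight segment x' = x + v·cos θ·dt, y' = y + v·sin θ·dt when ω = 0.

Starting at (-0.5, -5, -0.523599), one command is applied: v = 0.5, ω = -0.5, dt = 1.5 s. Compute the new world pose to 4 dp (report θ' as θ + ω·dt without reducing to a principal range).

θ' = -0.5236 + -0.5·1.5 = -1.2736
R = v/ω = 0.5/-0.5 = -1.0000
x' = -0.5 + -1.0000·(sin -1.2736 − sin -0.5236) = -0.0438
y' = -5 − -1.0000·(cos -1.2736 − cos -0.5236) = -5.5732

(-0.0438, -5.5732, -1.2736)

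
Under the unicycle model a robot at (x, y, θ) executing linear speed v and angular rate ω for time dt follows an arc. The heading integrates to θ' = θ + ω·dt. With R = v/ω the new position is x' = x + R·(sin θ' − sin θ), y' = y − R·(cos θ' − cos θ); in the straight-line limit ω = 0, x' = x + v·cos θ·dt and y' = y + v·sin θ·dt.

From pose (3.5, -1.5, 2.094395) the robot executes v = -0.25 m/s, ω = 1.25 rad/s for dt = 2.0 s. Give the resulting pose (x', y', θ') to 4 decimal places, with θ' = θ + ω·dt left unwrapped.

θ' = 2.0944 + 1.25·2.0 = 4.5944
R = v/ω = -0.25/1.25 = -0.2000
x' = 3.5 + -0.2000·(sin 4.5944 − sin 2.0944) = 3.8718
y' = -1.5 − -0.2000·(cos 4.5944 − cos 2.0944) = -1.4235

(3.8718, -1.4235, 4.5944)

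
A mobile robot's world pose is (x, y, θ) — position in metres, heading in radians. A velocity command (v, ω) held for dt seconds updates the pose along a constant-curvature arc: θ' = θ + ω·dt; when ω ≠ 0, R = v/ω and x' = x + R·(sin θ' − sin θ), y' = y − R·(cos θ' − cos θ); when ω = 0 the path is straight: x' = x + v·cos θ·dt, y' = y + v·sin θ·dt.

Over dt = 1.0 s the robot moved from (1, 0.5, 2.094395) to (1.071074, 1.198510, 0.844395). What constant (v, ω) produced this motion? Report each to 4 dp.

v = 0.7500, ω = -1.2500

Δθ = 0.844395 − 2.094395 = -1.250000
ω = Δθ/dt = -1.250000/1.0 = -1.2500
R = −Δy/(cos θ' − cos θ) = -0.6000
v = R·ω = -0.6000·-1.2500 = 0.7500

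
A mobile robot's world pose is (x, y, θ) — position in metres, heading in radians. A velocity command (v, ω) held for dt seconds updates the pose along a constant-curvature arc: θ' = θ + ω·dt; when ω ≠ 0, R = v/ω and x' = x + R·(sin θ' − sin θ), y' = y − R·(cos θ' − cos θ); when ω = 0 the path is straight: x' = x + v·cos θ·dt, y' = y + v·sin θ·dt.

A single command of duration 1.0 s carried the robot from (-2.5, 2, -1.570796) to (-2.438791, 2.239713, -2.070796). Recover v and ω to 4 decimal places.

v = -0.2500, ω = -0.5000

Δθ = -2.070796 − -1.570796 = -0.500000
ω = Δθ/dt = -0.500000/1.0 = -0.5000
R = −Δy/(cos θ' − cos θ) = 0.5000
v = R·ω = 0.5000·-0.5000 = -0.2500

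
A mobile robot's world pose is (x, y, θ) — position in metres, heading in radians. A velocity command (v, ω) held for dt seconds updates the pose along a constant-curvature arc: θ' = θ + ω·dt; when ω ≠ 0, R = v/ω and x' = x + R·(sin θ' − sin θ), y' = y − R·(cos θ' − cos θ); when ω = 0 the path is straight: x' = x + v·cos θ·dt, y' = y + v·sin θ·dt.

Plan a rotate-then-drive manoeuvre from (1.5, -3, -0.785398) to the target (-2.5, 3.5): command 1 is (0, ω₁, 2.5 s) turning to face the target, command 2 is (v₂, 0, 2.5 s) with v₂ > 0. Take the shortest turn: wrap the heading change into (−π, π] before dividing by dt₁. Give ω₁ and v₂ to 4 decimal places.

heading to target = atan2(3.5−-3, -2.5−1.5) = 2.1225
Δθ = wrap(2.1225 − -0.7854) = 2.9078; ω₁ = Δθ/dt₁ = 1.1631
distance = √((-2.5−1.5)² + (3.5−-3)²) = 7.6322; v₂ = distance/dt₂ = 3.0529

ω₁ = 1.1631, v₂ = 3.0529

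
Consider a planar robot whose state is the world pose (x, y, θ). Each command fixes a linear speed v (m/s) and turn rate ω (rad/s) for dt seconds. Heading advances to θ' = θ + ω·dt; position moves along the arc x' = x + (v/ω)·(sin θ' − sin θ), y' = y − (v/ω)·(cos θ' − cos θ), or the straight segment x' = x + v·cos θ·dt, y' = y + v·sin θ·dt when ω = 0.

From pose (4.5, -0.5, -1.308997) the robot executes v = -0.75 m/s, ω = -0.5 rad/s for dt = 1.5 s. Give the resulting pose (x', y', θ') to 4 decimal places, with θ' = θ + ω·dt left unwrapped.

(4.6241, 0.5918, -2.0590)

θ' = -1.3090 + -0.5·1.5 = -2.0590
R = v/ω = -0.75/-0.5 = 1.5000
x' = 4.5 + 1.5000·(sin -2.0590 − sin -1.3090) = 4.6241
y' = -0.5 − 1.5000·(cos -2.0590 − cos -1.3090) = 0.5918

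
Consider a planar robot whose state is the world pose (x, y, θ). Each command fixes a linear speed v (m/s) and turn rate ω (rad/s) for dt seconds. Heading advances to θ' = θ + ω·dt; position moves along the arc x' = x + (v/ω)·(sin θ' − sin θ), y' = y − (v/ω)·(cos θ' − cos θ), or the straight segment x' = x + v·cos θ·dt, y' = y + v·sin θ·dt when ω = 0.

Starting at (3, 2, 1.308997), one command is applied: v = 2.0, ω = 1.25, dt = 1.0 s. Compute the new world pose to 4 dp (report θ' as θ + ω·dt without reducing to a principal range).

(2.3348, 3.7502, 2.5590)

θ' = 1.3090 + 1.25·1.0 = 2.5590
R = v/ω = 2.0/1.25 = 1.6000
x' = 3 + 1.6000·(sin 2.5590 − sin 1.3090) = 2.3348
y' = 2 − 1.6000·(cos 2.5590 − cos 1.3090) = 3.7502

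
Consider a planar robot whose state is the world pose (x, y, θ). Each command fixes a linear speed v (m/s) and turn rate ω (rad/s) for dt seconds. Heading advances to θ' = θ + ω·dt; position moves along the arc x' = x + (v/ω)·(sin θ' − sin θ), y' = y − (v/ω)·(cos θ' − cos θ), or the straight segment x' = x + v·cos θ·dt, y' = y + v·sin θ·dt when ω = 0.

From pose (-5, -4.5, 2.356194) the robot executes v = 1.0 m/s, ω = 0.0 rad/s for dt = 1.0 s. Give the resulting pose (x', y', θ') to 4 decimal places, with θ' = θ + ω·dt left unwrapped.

(-5.7071, -3.7929, 2.3562)

θ' = 2.3562 + 0.0·1.0 = 2.3562
ω = 0 → straight: x' = -5 + 1.0·cos(2.3562)·1.0 = -5.7071
y' = -4.5 + 1.0·sin(2.3562)·1.0 = -3.7929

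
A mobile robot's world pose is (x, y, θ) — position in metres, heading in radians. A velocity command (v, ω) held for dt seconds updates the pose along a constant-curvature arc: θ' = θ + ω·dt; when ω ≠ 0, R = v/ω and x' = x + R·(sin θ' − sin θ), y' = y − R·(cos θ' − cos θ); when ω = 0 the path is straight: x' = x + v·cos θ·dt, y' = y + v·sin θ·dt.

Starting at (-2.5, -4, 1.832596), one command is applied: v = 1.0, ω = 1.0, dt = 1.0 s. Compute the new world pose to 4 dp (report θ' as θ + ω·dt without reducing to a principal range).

(-3.1618, -3.3062, 2.8326)

θ' = 1.8326 + 1.0·1.0 = 2.8326
R = v/ω = 1.0/1.0 = 1.0000
x' = -2.5 + 1.0000·(sin 2.8326 − sin 1.8326) = -3.1618
y' = -4 − 1.0000·(cos 2.8326 − cos 1.8326) = -3.3062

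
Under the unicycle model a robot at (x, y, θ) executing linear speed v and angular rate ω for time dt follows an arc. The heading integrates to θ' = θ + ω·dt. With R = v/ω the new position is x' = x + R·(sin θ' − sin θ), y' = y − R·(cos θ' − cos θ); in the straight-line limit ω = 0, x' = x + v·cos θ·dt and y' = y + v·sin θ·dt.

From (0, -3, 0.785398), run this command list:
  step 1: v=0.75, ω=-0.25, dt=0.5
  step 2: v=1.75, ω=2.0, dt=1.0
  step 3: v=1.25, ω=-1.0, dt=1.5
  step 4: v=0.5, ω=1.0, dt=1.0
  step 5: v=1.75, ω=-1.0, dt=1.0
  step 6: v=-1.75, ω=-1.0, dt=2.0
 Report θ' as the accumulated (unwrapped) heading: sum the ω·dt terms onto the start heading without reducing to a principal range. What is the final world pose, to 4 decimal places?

(-3.5188, 1.9997, -0.8396)

step 1: θ'=0.6604 (R=-3.0000) → pose (0.2810, -2.7521, 0.6604)
step 2: θ'=2.6604 (R=0.8750) → pose (0.1493, -1.2854, 2.6604)
step 3: θ'=1.1604 (R=-1.2500) → pose (-0.4184, 0.3214, 1.1604)
step 4: θ'=2.1604 (R=0.5000) → pose (-0.4613, 0.7989, 2.1604)
step 5: θ'=1.1604 (R=-1.7500) → pose (-0.6114, 2.4701, 1.1604)
step 6: θ'=-0.8396 (R=1.7500) → pose (-3.5188, 1.9997, -0.8396)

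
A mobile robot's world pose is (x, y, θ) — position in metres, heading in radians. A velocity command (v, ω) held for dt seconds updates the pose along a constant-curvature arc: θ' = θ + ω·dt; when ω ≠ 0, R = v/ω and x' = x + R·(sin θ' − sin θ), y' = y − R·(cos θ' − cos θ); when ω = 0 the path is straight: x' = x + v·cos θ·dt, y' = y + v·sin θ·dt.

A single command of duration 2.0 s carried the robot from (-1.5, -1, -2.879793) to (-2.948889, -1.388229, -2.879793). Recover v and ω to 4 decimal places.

v = 0.7500, ω = 0.0000

Δθ = -2.879793 − -2.879793 = 0.000000
ω = Δθ/dt = 0.000000/2.0 = 0.0000
ω = 0 → v = (Δx·cos θ + Δy·sin θ)/dt = 0.7500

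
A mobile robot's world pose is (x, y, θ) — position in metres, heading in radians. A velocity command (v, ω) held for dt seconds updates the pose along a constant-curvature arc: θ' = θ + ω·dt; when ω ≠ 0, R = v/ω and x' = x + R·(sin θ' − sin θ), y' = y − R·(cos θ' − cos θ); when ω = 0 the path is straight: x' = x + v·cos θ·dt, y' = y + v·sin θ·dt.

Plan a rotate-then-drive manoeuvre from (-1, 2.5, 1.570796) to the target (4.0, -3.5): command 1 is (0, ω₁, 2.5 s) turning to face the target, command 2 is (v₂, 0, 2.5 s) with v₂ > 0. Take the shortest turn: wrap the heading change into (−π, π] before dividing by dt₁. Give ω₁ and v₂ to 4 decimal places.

heading to target = atan2(-3.5−2.5, 4−-1) = -0.8761
Δθ = wrap(-0.8761 − 1.5708) = -2.4469; ω₁ = Δθ/dt₁ = -0.9787
distance = √((4−-1)² + (-3.5−2.5)²) = 7.8102; v₂ = distance/dt₂ = 3.1241

ω₁ = -0.9787, v₂ = 3.1241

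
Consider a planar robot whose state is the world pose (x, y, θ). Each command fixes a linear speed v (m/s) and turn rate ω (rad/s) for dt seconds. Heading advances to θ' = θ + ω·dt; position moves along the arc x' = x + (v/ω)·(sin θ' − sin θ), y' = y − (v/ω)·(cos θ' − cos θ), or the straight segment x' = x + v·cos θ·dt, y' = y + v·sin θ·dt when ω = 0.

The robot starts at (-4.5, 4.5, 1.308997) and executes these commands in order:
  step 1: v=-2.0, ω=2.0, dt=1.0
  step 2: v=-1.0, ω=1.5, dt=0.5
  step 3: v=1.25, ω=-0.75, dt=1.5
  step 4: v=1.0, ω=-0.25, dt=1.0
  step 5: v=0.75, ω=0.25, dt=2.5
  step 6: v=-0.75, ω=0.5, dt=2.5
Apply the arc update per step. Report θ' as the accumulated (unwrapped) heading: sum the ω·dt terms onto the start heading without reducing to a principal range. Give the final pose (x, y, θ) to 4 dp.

(-6.1516, 4.7317, 4.5590)

step 1: θ'=3.3090 (R=-1.0000) → pose (-3.3675, 3.2552, 3.3090)
step 2: θ'=4.0590 (R=-0.6667) → pose (-2.9492, 3.5073, 4.0590)
step 3: θ'=2.9340 (R=-1.6667) → pose (-4.6161, 2.8895, 2.9340)
step 4: θ'=2.6840 (R=-4.0000) → pose (-5.5588, 3.2152, 2.6840)
step 5: θ'=3.3090 (R=3.0000) → pose (-7.3841, 3.4819, 3.3090)
step 6: θ'=4.5590 (R=-1.5000) → pose (-6.1516, 4.7317, 4.5590)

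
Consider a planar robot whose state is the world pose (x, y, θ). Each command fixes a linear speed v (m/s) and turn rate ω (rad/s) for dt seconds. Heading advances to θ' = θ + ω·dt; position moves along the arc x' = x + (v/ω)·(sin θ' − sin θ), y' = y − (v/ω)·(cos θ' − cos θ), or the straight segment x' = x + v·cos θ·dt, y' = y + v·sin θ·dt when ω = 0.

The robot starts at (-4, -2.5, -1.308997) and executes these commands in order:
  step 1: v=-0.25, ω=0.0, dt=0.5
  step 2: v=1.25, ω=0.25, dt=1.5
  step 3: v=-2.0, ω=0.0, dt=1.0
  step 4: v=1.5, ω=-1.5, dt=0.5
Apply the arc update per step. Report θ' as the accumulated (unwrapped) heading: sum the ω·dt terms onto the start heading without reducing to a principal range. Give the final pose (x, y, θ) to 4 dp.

(-4.2224, -3.1579, -1.6840)

step 1: θ'=-1.3090 (straight) → pose (-4.0324, -2.3793, -1.3090)
step 2: θ'=-0.9340 (R=5.0000) → pose (-3.2227, -4.0583, -0.9340)
step 3: θ'=-0.9340 (straight) → pose (-4.4120, -2.4503, -0.9340)
step 4: θ'=-1.6840 (R=-1.0000) → pose (-4.2224, -3.1579, -1.6840)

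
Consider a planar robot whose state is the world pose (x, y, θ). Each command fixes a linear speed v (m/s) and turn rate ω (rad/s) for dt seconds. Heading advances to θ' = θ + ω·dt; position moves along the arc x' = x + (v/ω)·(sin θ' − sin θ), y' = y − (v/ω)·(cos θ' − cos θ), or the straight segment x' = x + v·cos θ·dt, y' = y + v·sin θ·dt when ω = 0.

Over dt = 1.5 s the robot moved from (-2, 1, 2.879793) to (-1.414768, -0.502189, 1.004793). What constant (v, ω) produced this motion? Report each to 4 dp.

Δθ = 1.004793 − 2.879793 = -1.875000
ω = Δθ/dt = -1.875000/1.5 = -1.2500
R = −Δy/(cos θ' − cos θ) = 1.0000
v = R·ω = 1.0000·-1.2500 = -1.2500

v = -1.2500, ω = -1.2500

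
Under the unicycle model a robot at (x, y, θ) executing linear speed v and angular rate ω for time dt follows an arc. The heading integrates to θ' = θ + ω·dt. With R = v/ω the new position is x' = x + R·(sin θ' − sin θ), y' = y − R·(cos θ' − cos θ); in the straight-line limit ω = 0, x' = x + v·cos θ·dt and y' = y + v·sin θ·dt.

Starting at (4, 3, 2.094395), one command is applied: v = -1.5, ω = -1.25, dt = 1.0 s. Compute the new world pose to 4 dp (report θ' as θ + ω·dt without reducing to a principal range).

θ' = 2.0944 + -1.25·1.0 = 0.8444
R = v/ω = -1.5/-1.25 = 1.2000
x' = 4 + 1.2000·(sin 0.8444 − sin 2.0944) = 3.8579
y' = 3 − 1.2000·(cos 0.8444 − cos 2.0944) = 1.6030

(3.8579, 1.6030, 0.8444)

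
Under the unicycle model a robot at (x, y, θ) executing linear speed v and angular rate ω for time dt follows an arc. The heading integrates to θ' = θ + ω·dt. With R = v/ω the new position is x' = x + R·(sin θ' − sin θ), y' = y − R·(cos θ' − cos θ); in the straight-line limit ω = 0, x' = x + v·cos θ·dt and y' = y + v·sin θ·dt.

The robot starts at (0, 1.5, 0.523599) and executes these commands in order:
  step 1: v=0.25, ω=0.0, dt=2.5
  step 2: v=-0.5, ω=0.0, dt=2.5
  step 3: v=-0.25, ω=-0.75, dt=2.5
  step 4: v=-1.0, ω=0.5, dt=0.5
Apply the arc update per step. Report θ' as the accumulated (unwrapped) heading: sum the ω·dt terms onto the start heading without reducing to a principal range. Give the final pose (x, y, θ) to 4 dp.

(-1.2017, 1.8730, -1.1014)

step 1: θ'=0.5236 (straight) → pose (0.5413, 1.8125, 0.5236)
step 2: θ'=0.5236 (straight) → pose (-0.5413, 1.1875, 0.5236)
step 3: θ'=-1.3514 (R=0.3333) → pose (-1.0333, 1.4036, -1.3514)
step 4: θ'=-1.1014 (R=-2.0000) → pose (-1.2017, 1.8730, -1.1014)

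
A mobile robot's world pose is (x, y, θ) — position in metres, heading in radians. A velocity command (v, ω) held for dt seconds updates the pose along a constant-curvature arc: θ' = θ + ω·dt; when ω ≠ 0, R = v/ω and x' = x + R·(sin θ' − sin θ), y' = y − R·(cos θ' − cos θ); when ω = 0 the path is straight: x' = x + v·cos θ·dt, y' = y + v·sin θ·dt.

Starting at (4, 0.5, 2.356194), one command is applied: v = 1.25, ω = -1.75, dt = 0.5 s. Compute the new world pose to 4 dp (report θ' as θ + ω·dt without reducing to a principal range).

θ' = 2.3562 + -1.75·0.5 = 1.4812
R = v/ω = 1.25/-1.75 = -0.7143
x' = 4 + -0.7143·(sin 1.4812 − sin 2.3562) = 3.7937
y' = 0.5 − -0.7143·(cos 1.4812 − cos 2.3562) = 1.0690

(3.7937, 1.0690, 1.4812)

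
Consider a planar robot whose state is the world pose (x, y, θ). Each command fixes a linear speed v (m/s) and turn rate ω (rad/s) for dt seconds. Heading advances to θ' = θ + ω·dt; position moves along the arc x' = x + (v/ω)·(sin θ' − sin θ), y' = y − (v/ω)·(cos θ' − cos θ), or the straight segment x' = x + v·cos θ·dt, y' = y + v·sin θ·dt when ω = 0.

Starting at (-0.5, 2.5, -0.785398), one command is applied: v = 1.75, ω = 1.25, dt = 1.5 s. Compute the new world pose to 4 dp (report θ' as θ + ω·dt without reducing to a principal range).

θ' = -0.7854 + 1.25·1.5 = 1.0896
R = v/ω = 1.75/1.25 = 1.4000
x' = -0.5 + 1.4000·(sin 1.0896 − sin -0.7854) = 1.7310
y' = 2.5 − 1.4000·(cos 1.0896 − cos -0.7854) = 2.8420

(1.7310, 2.8420, 1.0896)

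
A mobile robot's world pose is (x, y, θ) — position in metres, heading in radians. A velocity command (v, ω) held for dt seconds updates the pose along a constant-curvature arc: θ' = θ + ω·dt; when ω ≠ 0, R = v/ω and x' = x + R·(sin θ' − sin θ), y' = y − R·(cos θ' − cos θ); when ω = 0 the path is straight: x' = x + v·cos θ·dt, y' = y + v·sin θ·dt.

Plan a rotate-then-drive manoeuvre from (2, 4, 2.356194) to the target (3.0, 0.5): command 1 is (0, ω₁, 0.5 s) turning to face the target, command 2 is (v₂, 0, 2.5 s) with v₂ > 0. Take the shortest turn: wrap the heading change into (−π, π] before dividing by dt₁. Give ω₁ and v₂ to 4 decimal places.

ω₁ = 5.2690, v₂ = 1.4560

heading to target = atan2(0.5−4, 3−2) = -1.2925
Δθ = wrap(-1.2925 − 2.3562) = 2.6345; ω₁ = Δθ/dt₁ = 5.2690
distance = √((3−2)² + (0.5−4)²) = 3.6401; v₂ = distance/dt₂ = 1.4560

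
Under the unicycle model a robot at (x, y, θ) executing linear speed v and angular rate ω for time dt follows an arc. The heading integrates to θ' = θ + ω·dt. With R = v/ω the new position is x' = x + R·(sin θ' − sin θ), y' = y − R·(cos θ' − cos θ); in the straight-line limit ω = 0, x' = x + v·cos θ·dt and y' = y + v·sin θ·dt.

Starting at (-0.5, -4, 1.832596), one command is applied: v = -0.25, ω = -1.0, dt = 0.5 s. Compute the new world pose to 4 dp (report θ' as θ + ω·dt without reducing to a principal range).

θ' = 1.8326 + -1.0·0.5 = 1.3326
R = v/ω = -0.25/-1.0 = 0.2500
x' = -0.5 + 0.2500·(sin 1.3326 − sin 1.8326) = -0.4985
y' = -4 − 0.2500·(cos 1.3326 − cos 1.8326) = -4.1237

(-0.4985, -4.1237, 1.3326)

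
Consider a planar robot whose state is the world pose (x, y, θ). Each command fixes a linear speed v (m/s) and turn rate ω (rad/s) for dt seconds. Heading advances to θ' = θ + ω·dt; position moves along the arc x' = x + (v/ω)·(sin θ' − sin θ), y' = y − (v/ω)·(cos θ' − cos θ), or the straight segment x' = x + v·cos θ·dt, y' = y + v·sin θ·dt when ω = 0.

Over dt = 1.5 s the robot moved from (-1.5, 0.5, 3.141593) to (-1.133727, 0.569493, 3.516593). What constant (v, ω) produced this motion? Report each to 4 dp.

Δθ = 3.516593 − 3.141593 = 0.375000
ω = Δθ/dt = 0.375000/1.5 = 0.2500
R = Δx/(sin θ' − sin θ) = -1.0000
v = R·ω = -1.0000·0.2500 = -0.2500

v = -0.2500, ω = 0.2500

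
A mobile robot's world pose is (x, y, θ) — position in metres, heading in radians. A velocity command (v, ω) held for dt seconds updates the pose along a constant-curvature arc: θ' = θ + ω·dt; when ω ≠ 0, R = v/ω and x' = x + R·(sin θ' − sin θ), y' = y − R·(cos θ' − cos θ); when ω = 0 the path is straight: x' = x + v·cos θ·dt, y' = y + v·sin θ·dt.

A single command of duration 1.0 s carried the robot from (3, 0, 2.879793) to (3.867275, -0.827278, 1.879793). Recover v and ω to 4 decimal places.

Δθ = 1.879793 − 2.879793 = -1.000000
ω = Δθ/dt = -1.000000/1.0 = -1.0000
R = Δx/(sin θ' − sin θ) = 1.2500
v = R·ω = 1.2500·-1.0000 = -1.2500

v = -1.2500, ω = -1.0000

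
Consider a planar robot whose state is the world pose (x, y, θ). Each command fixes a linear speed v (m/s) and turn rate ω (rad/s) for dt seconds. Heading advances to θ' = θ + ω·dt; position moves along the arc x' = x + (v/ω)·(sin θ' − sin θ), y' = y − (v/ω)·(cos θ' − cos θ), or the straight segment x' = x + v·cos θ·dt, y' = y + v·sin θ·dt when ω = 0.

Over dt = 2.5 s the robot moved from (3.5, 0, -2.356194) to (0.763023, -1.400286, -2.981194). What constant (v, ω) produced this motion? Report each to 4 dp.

v = 1.2500, ω = -0.2500

Δθ = -2.981194 − -2.356194 = -0.625000
ω = Δθ/dt = -0.625000/2.5 = -0.2500
R = Δx/(sin θ' − sin θ) = -5.0000
v = R·ω = -5.0000·-0.2500 = 1.2500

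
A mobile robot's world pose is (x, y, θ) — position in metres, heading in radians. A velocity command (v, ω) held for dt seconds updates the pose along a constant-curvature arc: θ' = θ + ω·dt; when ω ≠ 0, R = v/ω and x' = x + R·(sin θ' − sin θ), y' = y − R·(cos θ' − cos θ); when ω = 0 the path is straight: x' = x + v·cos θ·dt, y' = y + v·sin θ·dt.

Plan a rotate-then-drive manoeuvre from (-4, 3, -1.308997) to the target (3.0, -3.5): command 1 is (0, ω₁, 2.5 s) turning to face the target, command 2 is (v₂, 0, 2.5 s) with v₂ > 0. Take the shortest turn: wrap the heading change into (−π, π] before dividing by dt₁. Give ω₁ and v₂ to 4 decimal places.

heading to target = atan2(-3.5−3, 3−-4) = -0.7484
Δθ = wrap(-0.7484 − -1.3090) = 0.5606; ω₁ = Δθ/dt₁ = 0.2242
distance = √((3−-4)² + (-3.5−3)²) = 9.5525; v₂ = distance/dt₂ = 3.8210

ω₁ = 0.2242, v₂ = 3.8210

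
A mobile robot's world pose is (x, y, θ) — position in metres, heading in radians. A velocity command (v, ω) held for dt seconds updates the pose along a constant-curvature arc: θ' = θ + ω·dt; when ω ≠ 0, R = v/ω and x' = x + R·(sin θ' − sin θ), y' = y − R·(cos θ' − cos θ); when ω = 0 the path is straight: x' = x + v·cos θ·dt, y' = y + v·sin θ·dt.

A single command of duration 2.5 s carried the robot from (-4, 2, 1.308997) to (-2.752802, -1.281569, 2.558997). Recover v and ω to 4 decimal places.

v = -1.5000, ω = 0.5000

Δθ = 2.558997 − 1.308997 = 1.250000
ω = Δθ/dt = 1.250000/2.5 = 0.5000
R = −Δy/(cos θ' − cos θ) = -3.0000
v = R·ω = -3.0000·0.5000 = -1.5000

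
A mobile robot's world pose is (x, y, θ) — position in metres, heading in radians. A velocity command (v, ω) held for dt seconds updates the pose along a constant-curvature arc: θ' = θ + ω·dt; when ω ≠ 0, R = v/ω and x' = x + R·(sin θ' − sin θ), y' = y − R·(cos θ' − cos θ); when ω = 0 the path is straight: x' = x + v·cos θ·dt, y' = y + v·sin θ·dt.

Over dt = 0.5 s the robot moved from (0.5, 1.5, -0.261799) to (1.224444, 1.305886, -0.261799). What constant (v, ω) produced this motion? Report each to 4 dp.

Δθ = -0.261799 − -0.261799 = 0.000000
ω = Δθ/dt = 0.000000/0.5 = 0.0000
ω = 0 → v = (Δx·cos θ + Δy·sin θ)/dt = 1.5000

v = 1.5000, ω = 0.0000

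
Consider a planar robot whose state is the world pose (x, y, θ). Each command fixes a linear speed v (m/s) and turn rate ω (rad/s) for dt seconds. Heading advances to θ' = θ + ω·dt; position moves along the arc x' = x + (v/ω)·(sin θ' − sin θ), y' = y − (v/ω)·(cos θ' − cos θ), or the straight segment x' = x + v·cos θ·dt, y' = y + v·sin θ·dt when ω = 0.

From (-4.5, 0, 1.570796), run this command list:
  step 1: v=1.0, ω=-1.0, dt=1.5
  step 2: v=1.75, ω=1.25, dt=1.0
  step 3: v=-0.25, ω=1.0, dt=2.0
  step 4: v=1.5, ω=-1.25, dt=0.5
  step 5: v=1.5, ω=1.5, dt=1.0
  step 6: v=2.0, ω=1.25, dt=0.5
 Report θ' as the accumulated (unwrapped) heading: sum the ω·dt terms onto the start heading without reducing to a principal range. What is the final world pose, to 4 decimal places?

(-4.2579, 0.4661, 4.8208)

step 1: θ'=0.0708 (R=-1.0000) → pose (-3.5707, 0.9975, 0.0708)
step 2: θ'=1.3208 (R=1.4000) → pose (-2.3133, 2.0476, 1.3208)
step 3: θ'=3.3208 (R=-0.2500) → pose (-2.0265, 1.7398, 3.3208)
step 4: θ'=2.6958 (R=-1.2000) → pose (-2.7578, 1.8378, 2.6958)
step 5: θ'=4.1958 (R=1.0000) → pose (-4.0585, 1.4295, 4.1958)
step 6: θ'=4.8208 (R=1.6000) → pose (-4.2579, 0.4661, 4.8208)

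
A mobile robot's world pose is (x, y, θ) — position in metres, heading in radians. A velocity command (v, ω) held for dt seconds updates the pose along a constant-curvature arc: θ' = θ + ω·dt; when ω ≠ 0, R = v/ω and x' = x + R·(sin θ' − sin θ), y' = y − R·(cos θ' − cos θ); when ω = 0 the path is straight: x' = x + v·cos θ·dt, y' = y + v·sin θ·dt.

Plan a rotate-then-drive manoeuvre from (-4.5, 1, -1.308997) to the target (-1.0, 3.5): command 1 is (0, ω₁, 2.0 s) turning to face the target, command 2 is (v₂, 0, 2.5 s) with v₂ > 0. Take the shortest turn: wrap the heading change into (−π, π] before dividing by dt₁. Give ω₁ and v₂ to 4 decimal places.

ω₁ = 0.9646, v₂ = 1.7205

heading to target = atan2(3.5−1, -1−-4.5) = 0.6202
Δθ = wrap(0.6202 − -1.3090) = 1.9292; ω₁ = Δθ/dt₁ = 0.9646
distance = √((-1−-4.5)² + (3.5−1)²) = 4.3012; v₂ = distance/dt₂ = 1.7205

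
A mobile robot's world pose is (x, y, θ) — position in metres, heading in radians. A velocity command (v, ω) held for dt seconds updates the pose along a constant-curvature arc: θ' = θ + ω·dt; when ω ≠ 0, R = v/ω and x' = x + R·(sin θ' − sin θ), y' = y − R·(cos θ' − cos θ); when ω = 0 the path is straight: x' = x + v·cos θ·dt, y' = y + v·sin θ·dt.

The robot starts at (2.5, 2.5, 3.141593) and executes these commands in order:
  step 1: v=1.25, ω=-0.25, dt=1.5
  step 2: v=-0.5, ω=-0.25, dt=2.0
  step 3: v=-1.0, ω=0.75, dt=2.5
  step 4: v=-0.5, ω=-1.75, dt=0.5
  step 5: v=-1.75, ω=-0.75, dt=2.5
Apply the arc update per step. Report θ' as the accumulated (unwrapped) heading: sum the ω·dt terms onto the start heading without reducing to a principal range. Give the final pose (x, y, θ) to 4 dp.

(6.4082, -0.1992, 1.3916)

step 1: θ'=2.7666 (R=-5.0000) → pose (0.6686, 2.8475, 2.7666)
step 2: θ'=2.2666 (R=2.0000) → pose (1.4712, 2.2684, 2.2666)
step 3: θ'=4.1416 (R=-1.3333) → pose (3.6165, 2.4027, 4.1416)
step 4: θ'=3.2666 (R=0.2857) → pose (3.8213, 2.5318, 3.2666)
step 5: θ'=1.3916 (R=2.3333) → pose (6.4082, -0.1992, 1.3916)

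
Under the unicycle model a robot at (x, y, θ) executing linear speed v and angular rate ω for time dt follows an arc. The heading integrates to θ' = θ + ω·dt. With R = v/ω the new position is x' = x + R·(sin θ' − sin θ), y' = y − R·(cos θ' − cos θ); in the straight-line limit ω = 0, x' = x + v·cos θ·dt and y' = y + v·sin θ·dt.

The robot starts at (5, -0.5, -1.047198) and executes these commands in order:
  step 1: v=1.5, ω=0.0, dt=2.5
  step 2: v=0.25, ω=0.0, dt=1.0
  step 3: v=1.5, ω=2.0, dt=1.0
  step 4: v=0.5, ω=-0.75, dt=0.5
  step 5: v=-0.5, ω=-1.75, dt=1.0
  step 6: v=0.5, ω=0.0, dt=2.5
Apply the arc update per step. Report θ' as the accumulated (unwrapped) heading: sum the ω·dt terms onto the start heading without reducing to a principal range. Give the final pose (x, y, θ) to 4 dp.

(8.5058, -4.8750, -1.1722)

step 1: θ'=-1.0472 (straight) → pose (6.8750, -3.7476, -1.0472)
step 2: θ'=-1.0472 (straight) → pose (7.0000, -3.9641, -1.0472)
step 3: θ'=0.9528 (R=0.7500) → pose (8.2608, -4.0237, 0.9528)
step 4: θ'=0.5778 (R=-0.6667) → pose (8.4400, -3.8515, 0.5778)
step 5: θ'=-1.1722 (R=0.2857) → pose (8.0207, -3.7230, -1.1722)
step 6: θ'=-1.1722 (straight) → pose (8.5058, -4.8750, -1.1722)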